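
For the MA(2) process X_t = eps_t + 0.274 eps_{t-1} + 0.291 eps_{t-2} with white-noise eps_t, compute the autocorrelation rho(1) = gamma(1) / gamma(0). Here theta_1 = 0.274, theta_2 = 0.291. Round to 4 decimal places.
\rho(1) = 0.3050

For an MA(q) process with theta_0 = 1, the autocovariance is
  gamma(k) = sigma^2 * sum_{i=0..q-k} theta_i * theta_{i+k},
and rho(k) = gamma(k) / gamma(0). Sigma^2 cancels.
  numerator   = (1)*(0.274) + (0.274)*(0.291) = 0.353734.
  denominator = (1)^2 + (0.274)^2 + (0.291)^2 = 1.159757.
  rho(1) = 0.353734 / 1.159757 = 0.3050.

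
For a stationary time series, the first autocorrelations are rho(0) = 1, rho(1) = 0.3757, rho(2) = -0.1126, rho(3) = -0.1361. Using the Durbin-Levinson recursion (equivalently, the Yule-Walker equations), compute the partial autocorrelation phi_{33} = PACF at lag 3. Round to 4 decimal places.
\phi_{33} = 0.0379

The PACF at lag k is phi_{kk}, the last component of the solution
to the Yule-Walker system G_k phi = r_k where
  (G_k)_{ij} = rho(|i - j|), (r_k)_i = rho(i), i,j = 1..k.
Equivalently, Durbin-Levinson gives phi_{kk} iteratively:
  phi_{11} = rho(1)
  phi_{kk} = [rho(k) - sum_{j=1..k-1} phi_{k-1,j} rho(k-j)]
            / [1 - sum_{j=1..k-1} phi_{k-1,j} rho(j)],
  phi_{k,j} = phi_{k-1,j} - phi_{kk} phi_{k-1,k-j},  j = 1..k-1.
Step k = 1:
  phi_11 = rho(1) = 0.3757.
Step k = 2:
  phi_22 = [rho(2) - phi_11 rho(1)] / [1 - phi_11 rho(1)] = [-0.1126 - (0.3757)(0.3757)] / [1 - (0.3757)(0.3757)]
         = -0.25375049 / 0.85884951 = -0.295454.
  Update: phi_21 = phi_11 - phi_22 phi_11 = 0.3757 - (-0.295454)(0.3757) = 0.486702.
Step k = 3:
  phi_33 = [rho(3) - phi_21 rho(2) - phi_22 rho(1)] / [1 - phi_21 rho(1) - phi_22 rho(2)]
    numerator   = -0.1361 - (0.486702)(-0.1126) - (-0.295454)(0.3757) = 0.0297047
    denominator = 1 - (0.486702)(0.3757) - (-0.295454)(-0.1126) = 0.78387792
  phi_33 = 0.0297047 / 0.78387792 = 0.0379.
Therefore phi_{33} = 0.0379.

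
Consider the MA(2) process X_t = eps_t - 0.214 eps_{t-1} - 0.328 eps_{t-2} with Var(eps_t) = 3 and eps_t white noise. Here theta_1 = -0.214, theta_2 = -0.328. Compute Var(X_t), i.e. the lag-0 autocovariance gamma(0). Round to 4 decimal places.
\gamma(0) = 3.4601

For an MA(q) process X_t = eps_t + sum_i theta_i eps_{t-i} with
Var(eps_t) = sigma^2, the variance is
  gamma(0) = sigma^2 * (1 + sum_i theta_i^2).
  sum_i theta_i^2 = (-0.214)^2 + (-0.328)^2 = 0.045796 + 0.107584 = 0.15338.
  gamma(0) = 3 * (1 + 0.15338) = 3 * 1.15338 = 3.46014, which rounds to 3.4601.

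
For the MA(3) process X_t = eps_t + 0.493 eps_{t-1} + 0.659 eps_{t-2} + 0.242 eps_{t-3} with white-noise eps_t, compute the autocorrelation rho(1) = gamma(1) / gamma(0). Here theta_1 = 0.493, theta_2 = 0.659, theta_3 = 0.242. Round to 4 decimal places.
\rho(1) = 0.5630

For an MA(q) process with theta_0 = 1, the autocovariance is
  gamma(k) = sigma^2 * sum_{i=0..q-k} theta_i * theta_{i+k},
and rho(k) = gamma(k) / gamma(0). Sigma^2 cancels.
  numerator   = (1)*(0.493) + (0.493)*(0.659) + (0.659)*(0.242) = 0.977365.
  denominator = (1)^2 + (0.493)^2 + (0.659)^2 + (0.242)^2 = 1.735894.
  rho(1) = 0.977365 / 1.735894 = 0.5630.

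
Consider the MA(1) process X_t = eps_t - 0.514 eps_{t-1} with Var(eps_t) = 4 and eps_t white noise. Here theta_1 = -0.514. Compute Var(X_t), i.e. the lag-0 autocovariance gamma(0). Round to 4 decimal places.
\gamma(0) = 5.0568

For an MA(q) process X_t = eps_t + sum_i theta_i eps_{t-i} with
Var(eps_t) = sigma^2, the variance is
  gamma(0) = sigma^2 * (1 + sum_i theta_i^2).
  sum_i theta_i^2 = (-0.514)^2 = 0.264196.
  gamma(0) = 4 * (1 + 0.264196) = 4 * 1.264196 = 5.056784, which rounds to 5.0568.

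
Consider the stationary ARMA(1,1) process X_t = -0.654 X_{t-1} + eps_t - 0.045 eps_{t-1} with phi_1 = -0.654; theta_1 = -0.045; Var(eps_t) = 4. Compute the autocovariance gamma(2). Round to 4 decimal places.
\gamma(2) = 3.2893

Multiply the model equation by X_{t-k} and take expectations. With theta_0 = psi_0 = 1 and psi_j the MA(infinity) weights, this gives
  gamma(k) - sum_i phi_i gamma(k-i) = c_k,
  c_k = sigma^2 * sum_{j=k..q} theta_j psi_{j-k}   (c_k = 0 for k > q),
using gamma(-m) = gamma(m).
psi-weights needed (psi_j = theta_j + sum_i phi_i psi_{j-i}):
  psi_1 = theta_1 + phi_1 = -0.045 + (-0.654) = -0.699
Right-hand sides:
  c_0 = sigma^2 (1 + theta_1 psi_1) = 4 * (1 + (-0.045)(-0.699)) = 4 * 1.031455 = 4.12582
  c_1 = sigma^2 theta_1 = 4 * (-0.045) = -0.18
  c_2 = 0
Equations for k = 0 and k = 1 (AR order 1):
  gamma(0) = phi_1 gamma(1) + c_0
  gamma(1) = phi_1 gamma(0) + c_1
Substituting the second into the first: gamma(0) (1 - phi_1^2) = c_0 + phi_1 c_1, so
  gamma(0) = (c_0 + phi_1 c_1) / (1 - phi_1^2) = (4.12582 + (-0.654)(-0.18)) / (1 - (-0.654)^2) = 4.24354 / 0.572284 = 7.415095.
  gamma(1) = phi_1 gamma(0) + c_1 = (-0.654)(7.415095) + (-0.18) = -5.029472.
For k = 2 (> q): gamma(2) = phi_1 gamma(1) = (-0.654)(-5.029472) = 3.289275.
Therefore gamma(2) = 3.2893 (to 4 decimal places).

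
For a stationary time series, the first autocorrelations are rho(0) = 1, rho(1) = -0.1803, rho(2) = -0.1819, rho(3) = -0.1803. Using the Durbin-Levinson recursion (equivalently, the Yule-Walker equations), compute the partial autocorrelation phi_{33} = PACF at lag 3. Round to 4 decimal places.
\phi_{33} = -0.2830

The PACF at lag k is phi_{kk}, the last component of the solution
to the Yule-Walker system G_k phi = r_k where
  (G_k)_{ij} = rho(|i - j|), (r_k)_i = rho(i), i,j = 1..k.
Equivalently, Durbin-Levinson gives phi_{kk} iteratively:
  phi_{11} = rho(1)
  phi_{kk} = [rho(k) - sum_{j=1..k-1} phi_{k-1,j} rho(k-j)]
            / [1 - sum_{j=1..k-1} phi_{k-1,j} rho(j)],
  phi_{k,j} = phi_{k-1,j} - phi_{kk} phi_{k-1,k-j},  j = 1..k-1.
Step k = 1:
  phi_11 = rho(1) = -0.1803.
Step k = 2:
  phi_22 = [rho(2) - phi_11 rho(1)] / [1 - phi_11 rho(1)] = [-0.1819 - (-0.1803)(-0.1803)] / [1 - (-0.1803)(-0.1803)]
         = -0.21440809 / 0.96749191 = -0.221612.
  Update: phi_21 = phi_11 - phi_22 phi_11 = -0.1803 - (-0.221612)(-0.1803) = -0.220257.
Step k = 3:
  phi_33 = [rho(3) - phi_21 rho(2) - phi_22 rho(1)] / [1 - phi_21 rho(1) - phi_22 rho(2)]
    numerator   = -0.1803 - (-0.220257)(-0.1819) - (-0.221612)(-0.1803) = -0.26032139
    denominator = 1 - (-0.220257)(-0.1803) - (-0.221612)(-0.1819) = 0.91997644
  phi_33 = -0.26032139 / 0.91997644 = -0.283.
Therefore phi_{33} = -0.2830.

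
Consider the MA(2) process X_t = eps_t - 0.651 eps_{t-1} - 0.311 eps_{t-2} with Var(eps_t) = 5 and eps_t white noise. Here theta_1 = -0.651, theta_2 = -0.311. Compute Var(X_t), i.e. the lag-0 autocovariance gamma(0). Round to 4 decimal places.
\gamma(0) = 7.6026

For an MA(q) process X_t = eps_t + sum_i theta_i eps_{t-i} with
Var(eps_t) = sigma^2, the variance is
  gamma(0) = sigma^2 * (1 + sum_i theta_i^2).
  sum_i theta_i^2 = (-0.651)^2 + (-0.311)^2 = 0.423801 + 0.096721 = 0.520522.
  gamma(0) = 5 * (1 + 0.520522) = 5 * 1.520522 = 7.60261, which rounds to 7.6026.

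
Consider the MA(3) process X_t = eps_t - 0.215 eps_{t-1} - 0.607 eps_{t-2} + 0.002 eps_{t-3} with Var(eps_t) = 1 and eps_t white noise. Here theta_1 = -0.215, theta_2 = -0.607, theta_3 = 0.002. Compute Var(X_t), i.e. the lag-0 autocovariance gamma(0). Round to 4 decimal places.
\gamma(0) = 1.4147

For an MA(q) process X_t = eps_t + sum_i theta_i eps_{t-i} with
Var(eps_t) = sigma^2, the variance is
  gamma(0) = sigma^2 * (1 + sum_i theta_i^2).
  sum_i theta_i^2 = (-0.215)^2 + (-0.607)^2 + (0.002)^2 = 0.046225 + 0.368449 + 0.000004 = 0.414678.
  gamma(0) = 1 * (1 + 0.414678) = 1 * 1.414678 = 1.414678, which rounds to 1.4147.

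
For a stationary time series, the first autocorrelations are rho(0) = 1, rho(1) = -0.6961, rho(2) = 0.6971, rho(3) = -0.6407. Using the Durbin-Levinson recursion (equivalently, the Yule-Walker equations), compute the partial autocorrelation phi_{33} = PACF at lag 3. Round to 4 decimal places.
\phi_{33} = -0.1601

The PACF at lag k is phi_{kk}, the last component of the solution
to the Yule-Walker system G_k phi = r_k where
  (G_k)_{ij} = rho(|i - j|), (r_k)_i = rho(i), i,j = 1..k.
Equivalently, Durbin-Levinson gives phi_{kk} iteratively:
  phi_{11} = rho(1)
  phi_{kk} = [rho(k) - sum_{j=1..k-1} phi_{k-1,j} rho(k-j)]
            / [1 - sum_{j=1..k-1} phi_{k-1,j} rho(j)],
  phi_{k,j} = phi_{k-1,j} - phi_{kk} phi_{k-1,k-j},  j = 1..k-1.
Step k = 1:
  phi_11 = rho(1) = -0.6961.
Step k = 2:
  phi_22 = [rho(2) - phi_11 rho(1)] / [1 - phi_11 rho(1)] = [0.6971 - (-0.6961)(-0.6961)] / [1 - (-0.6961)(-0.6961)]
         = 0.21254479 / 0.51544479 = 0.412352.
  Update: phi_21 = phi_11 - phi_22 phi_11 = -0.6961 - (0.412352)(-0.6961) = -0.409062.
Step k = 3:
  phi_33 = [rho(3) - phi_21 rho(2) - phi_22 rho(1)] / [1 - phi_21 rho(1) - phi_22 rho(2)]
    numerator   = -0.6407 - (-0.409062)(0.6971) - (0.412352)(-0.6961) = -0.06850477
    denominator = 1 - (-0.409062)(-0.6961) - (0.412352)(0.6971) = 0.42780148
  phi_33 = -0.06850477 / 0.42780148 = -0.1601.
Therefore phi_{33} = -0.1601.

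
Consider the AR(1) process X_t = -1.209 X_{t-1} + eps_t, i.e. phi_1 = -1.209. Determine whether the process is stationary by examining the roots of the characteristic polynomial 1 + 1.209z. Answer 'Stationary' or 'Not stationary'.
\text{Not stationary}

The AR(p) characteristic polynomial is P(z) = 1 + 1.209z.
Stationarity requires all roots to lie outside the unit circle, i.e. |z| > 1 for every root.
This is linear in z: 1 + (1.209) z = 0  =>  z = -1/(1.209) = -0.82713,  |z| = 0.82713.
Moduli of all roots: 0.8271.
All moduli strictly greater than 1? No.
Verdict: Not stationary.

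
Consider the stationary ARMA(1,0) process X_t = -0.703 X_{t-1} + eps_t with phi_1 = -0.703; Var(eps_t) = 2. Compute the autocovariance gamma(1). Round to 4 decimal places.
\gamma(1) = -2.7798

Multiply the model equation by X_{t-k} and take expectations. With theta_0 = psi_0 = 1 and psi_j the MA(infinity) weights, this gives
  gamma(k) - sum_i phi_i gamma(k-i) = c_k,
  c_k = sigma^2 * sum_{j=k..q} theta_j psi_{j-k}   (c_k = 0 for k > q),
using gamma(-m) = gamma(m).
Pure AR (q = 0): c_0 = sigma^2 = 2, c_k = 0 for k >= 1.
Equations for k = 0 and k = 1 (AR order 1):
  gamma(0) = phi_1 gamma(1) + c_0
  gamma(1) = phi_1 gamma(0) + c_1
Substituting the second into the first: gamma(0) (1 - phi_1^2) = c_0 + phi_1 c_1, so
  gamma(0) = c_0 / (1 - phi_1^2) = 2 / (1 - (-0.703)^2) = 2 / 0.505791 = 3.954202.
  gamma(1) = phi_1 gamma(0) = (-0.703)(3.954202) = -2.779804.
Therefore gamma(1) = -2.7798 (to 4 decimal places).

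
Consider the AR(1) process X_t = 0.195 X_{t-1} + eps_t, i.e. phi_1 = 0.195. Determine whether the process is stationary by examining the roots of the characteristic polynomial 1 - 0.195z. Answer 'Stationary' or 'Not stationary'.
\text{Stationary}

The AR(p) characteristic polynomial is P(z) = 1 - 0.195z.
Stationarity requires all roots to lie outside the unit circle, i.e. |z| > 1 for every root.
This is linear in z: 1 + (-0.195) z = 0  =>  z = -1/(-0.195) = 5.128205,  |z| = 5.128205.
Moduli of all roots: 5.1282.
All moduli strictly greater than 1? Yes.
Verdict: Stationary.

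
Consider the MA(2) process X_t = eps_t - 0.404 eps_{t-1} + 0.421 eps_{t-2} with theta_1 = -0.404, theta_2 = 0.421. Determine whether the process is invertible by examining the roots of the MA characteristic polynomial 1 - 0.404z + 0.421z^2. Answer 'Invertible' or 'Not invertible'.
\text{Invertible}

The MA(q) characteristic polynomial is P(z) = 1 - 0.404z + 0.421z^2.
Invertibility requires all roots to lie outside the unit circle, i.e. |z| > 1 for every root.
Set 1 + (-0.404) z + (0.421) z^2 = 0, i.e. a z^2 + b z + c = 0 with a = 0.421, b = -0.404, c = 1.
Discriminant D = b^2 - 4ac = (-0.404)^2 - 4*(0.421)*1 = 0.163216 - (1.684) = -1.520784.
D < 0, so the roots are the complex-conjugate pair z = (-b +/- i sqrt(-D)) / (2a) = 0.4798 +/- 1.4646i.
For a conjugate pair |z|^2 = z * conj(z) = (product of roots) = c/a = 1/(0.421) = 2.375297, so |z| = sqrt(2.375297) = 1.5412 for both roots.
Moduli of all roots: 1.5412, 1.5412.
All moduli strictly greater than 1? Yes.
Verdict: Invertible.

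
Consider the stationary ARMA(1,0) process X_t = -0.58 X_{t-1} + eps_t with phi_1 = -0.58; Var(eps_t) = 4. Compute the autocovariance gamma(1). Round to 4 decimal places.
\gamma(1) = -3.4961

Multiply the model equation by X_{t-k} and take expectations. With theta_0 = psi_0 = 1 and psi_j the MA(infinity) weights, this gives
  gamma(k) - sum_i phi_i gamma(k-i) = c_k,
  c_k = sigma^2 * sum_{j=k..q} theta_j psi_{j-k}   (c_k = 0 for k > q),
using gamma(-m) = gamma(m).
Pure AR (q = 0): c_0 = sigma^2 = 4, c_k = 0 for k >= 1.
Equations for k = 0 and k = 1 (AR order 1):
  gamma(0) = phi_1 gamma(1) + c_0
  gamma(1) = phi_1 gamma(0) + c_1
Substituting the second into the first: gamma(0) (1 - phi_1^2) = c_0 + phi_1 c_1, so
  gamma(0) = c_0 / (1 - phi_1^2) = 4 / (1 - (-0.58)^2) = 4 / 0.6636 = 6.027728.
  gamma(1) = phi_1 gamma(0) = (-0.58)(6.027728) = -3.496082.
Therefore gamma(1) = -3.4961 (to 4 decimal places).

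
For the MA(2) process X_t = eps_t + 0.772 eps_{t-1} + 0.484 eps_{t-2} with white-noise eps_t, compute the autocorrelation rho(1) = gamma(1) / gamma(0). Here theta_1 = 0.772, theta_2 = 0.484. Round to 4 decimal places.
\rho(1) = 0.6260

For an MA(q) process with theta_0 = 1, the autocovariance is
  gamma(k) = sigma^2 * sum_{i=0..q-k} theta_i * theta_{i+k},
and rho(k) = gamma(k) / gamma(0). Sigma^2 cancels.
  numerator   = (1)*(0.772) + (0.772)*(0.484) = 1.145648.
  denominator = (1)^2 + (0.772)^2 + (0.484)^2 = 1.83024.
  rho(1) = 1.145648 / 1.83024 = 0.6260.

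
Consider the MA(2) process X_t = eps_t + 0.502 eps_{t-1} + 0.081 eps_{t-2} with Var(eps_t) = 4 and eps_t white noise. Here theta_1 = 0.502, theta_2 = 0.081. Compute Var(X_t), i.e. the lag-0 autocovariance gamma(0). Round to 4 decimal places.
\gamma(0) = 5.0343

For an MA(q) process X_t = eps_t + sum_i theta_i eps_{t-i} with
Var(eps_t) = sigma^2, the variance is
  gamma(0) = sigma^2 * (1 + sum_i theta_i^2).
  sum_i theta_i^2 = (0.502)^2 + (0.081)^2 = 0.252004 + 0.006561 = 0.258565.
  gamma(0) = 4 * (1 + 0.258565) = 4 * 1.258565 = 5.03426, which rounds to 5.0343.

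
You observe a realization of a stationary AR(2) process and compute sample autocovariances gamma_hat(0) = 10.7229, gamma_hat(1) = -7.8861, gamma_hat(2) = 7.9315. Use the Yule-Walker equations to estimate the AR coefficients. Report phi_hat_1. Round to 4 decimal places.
\hat\phi_{1} = -0.4170

The Yule-Walker equations for an AR(p) process read, in matrix form,
  Gamma_p phi = r_p,   with   (Gamma_p)_{ij} = gamma(|i - j|),
                       (r_p)_i = gamma(i),   i,j = 1..p.
Substitute the sample gammas (Toeplitz matrix and right-hand side of size 2):
  Gamma_p = [[10.7229, -7.8861], [-7.8861, 10.7229]]
  r_p     = [-7.8861, 7.9315]
Written out:
  10.7229 phi_1 - 7.8861 phi_2 = -7.8861
  -7.8861 phi_1 + 10.7229 phi_2 = 7.9315
Solve by Cramer's rule:
  det = gamma(0)^2 - gamma(1)^2 = (10.7229)^2 - (-7.8861)^2 = 114.98058441 - 62.19057321 = 52.7900112
  phi_hat_1 = [gamma(1) gamma(0) - gamma(1) gamma(2)] / det = [(-7.8861)(10.7229) - (-7.8861)(7.9315)] / 52.7900112 = -22.01325954 / 52.7900112 = -0.417
  phi_hat_2 = [gamma(0) gamma(2) - gamma(1)^2] / det = [(10.7229)(7.9315) - (-7.8861)^2] / 52.7900112 = 22.85810814 / 52.7900112 = 0.433
So phi_hat = [-0.4170, 0.4330].
Therefore phi_hat_1 = -0.4170.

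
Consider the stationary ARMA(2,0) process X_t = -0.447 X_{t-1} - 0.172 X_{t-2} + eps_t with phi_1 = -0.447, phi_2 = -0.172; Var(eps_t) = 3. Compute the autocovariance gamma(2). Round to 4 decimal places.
\gamma(2) = -0.0055

Multiply the model equation by X_{t-k} and take expectations. With theta_0 = psi_0 = 1 and psi_j the MA(infinity) weights, this gives
  gamma(k) - sum_i phi_i gamma(k-i) = c_k,
  c_k = sigma^2 * sum_{j=k..q} theta_j psi_{j-k}   (c_k = 0 for k > q),
using gamma(-m) = gamma(m).
Pure AR (q = 0): c_0 = sigma^2 = 3, c_k = 0 for k >= 1.
Equations for k = 0, 1, 2 (AR order 2, c_2 = 0):
  (E0) gamma(0) = phi_1 gamma(1) + phi_2 gamma(2) + c_0
  (E1) gamma(1) = phi_1 gamma(0) + phi_2 gamma(1) + c_1
  (E2) gamma(2) = phi_1 gamma(1) + phi_2 gamma(0)
From (E1): gamma(1) = A gamma(0) + B with
  A = phi_1 / (1 - phi_2) = -0.447 / 1.172 = -0.381399,   B = c_1 / (1 - phi_2) = 0 / 1.172 = 0.
Insert (E2) into (E0): gamma(0) (1 - phi_2^2) = phi_1 (1 + phi_2) gamma(1) + c_0.
  phi_1 (1 + phi_2) = (-0.447)(0.828) = -0.370116,   1 - phi_2^2 = 0.970416.
Replace gamma(1) by A gamma(0) + B and collect gamma(0):
  gamma(0) [0.970416 - (-0.370116)(-0.381399)] = c_0 = 3
  gamma(0) * 0.829254 = 3
  gamma(0) = 3 / 0.829254 = 3.617709.
  gamma(1) = A gamma(0) = (-0.381399)(3.617709) = -1.379792.
  gamma(2) = phi_1 gamma(1) + phi_2 gamma(0) = (-0.447)(-1.379792) + (-0.172)(3.617709) = -0.005479.
Therefore gamma(2) = -0.0055 (to 4 decimal places).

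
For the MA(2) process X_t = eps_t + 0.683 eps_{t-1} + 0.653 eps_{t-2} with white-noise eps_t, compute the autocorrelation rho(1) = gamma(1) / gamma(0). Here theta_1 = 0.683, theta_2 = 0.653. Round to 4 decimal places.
\rho(1) = 0.5964

For an MA(q) process with theta_0 = 1, the autocovariance is
  gamma(k) = sigma^2 * sum_{i=0..q-k} theta_i * theta_{i+k},
and rho(k) = gamma(k) / gamma(0). Sigma^2 cancels.
  numerator   = (1)*(0.683) + (0.683)*(0.653) = 1.128999.
  denominator = (1)^2 + (0.683)^2 + (0.653)^2 = 1.892898.
  rho(1) = 1.128999 / 1.892898 = 0.5964.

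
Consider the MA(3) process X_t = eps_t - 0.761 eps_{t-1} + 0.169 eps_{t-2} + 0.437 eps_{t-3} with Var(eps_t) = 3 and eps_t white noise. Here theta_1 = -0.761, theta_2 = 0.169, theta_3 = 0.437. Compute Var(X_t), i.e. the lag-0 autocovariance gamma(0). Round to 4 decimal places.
\gamma(0) = 5.3960

For an MA(q) process X_t = eps_t + sum_i theta_i eps_{t-i} with
Var(eps_t) = sigma^2, the variance is
  gamma(0) = sigma^2 * (1 + sum_i theta_i^2).
  sum_i theta_i^2 = (-0.761)^2 + (0.169)^2 + (0.437)^2 = 0.579121 + 0.028561 + 0.190969 = 0.798651.
  gamma(0) = 3 * (1 + 0.798651) = 3 * 1.798651 = 5.395953, which rounds to 5.3960.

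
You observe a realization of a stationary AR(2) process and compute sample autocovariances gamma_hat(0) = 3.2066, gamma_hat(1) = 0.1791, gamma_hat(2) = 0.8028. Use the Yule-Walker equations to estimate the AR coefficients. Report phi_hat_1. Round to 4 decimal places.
\hat\phi_{1} = 0.0420

The Yule-Walker equations for an AR(p) process read, in matrix form,
  Gamma_p phi = r_p,   with   (Gamma_p)_{ij} = gamma(|i - j|),
                       (r_p)_i = gamma(i),   i,j = 1..p.
Substitute the sample gammas (Toeplitz matrix and right-hand side of size 2):
  Gamma_p = [[3.2066, 0.1791], [0.1791, 3.2066]]
  r_p     = [0.1791, 0.8028]
Written out:
  3.2066 phi_1 + 0.1791 phi_2 = 0.1791
  0.1791 phi_1 + 3.2066 phi_2 = 0.8028
Solve by Cramer's rule:
  det = gamma(0)^2 - gamma(1)^2 = (3.2066)^2 - (0.1791)^2 = 10.28228356 - 0.03207681 = 10.25020675
  phi_hat_1 = [gamma(1) gamma(0) - gamma(1) gamma(2)] / det = [(0.1791)(3.2066) - (0.1791)(0.8028)] / 10.25020675 = 0.43052058 / 10.25020675 = 0.042
  phi_hat_2 = [gamma(0) gamma(2) - gamma(1)^2] / det = [(3.2066)(0.8028) - (0.1791)^2] / 10.25020675 = 2.54218167 / 10.25020675 = 0.248
So phi_hat = [0.0420, 0.2480].
Therefore phi_hat_1 = 0.0420.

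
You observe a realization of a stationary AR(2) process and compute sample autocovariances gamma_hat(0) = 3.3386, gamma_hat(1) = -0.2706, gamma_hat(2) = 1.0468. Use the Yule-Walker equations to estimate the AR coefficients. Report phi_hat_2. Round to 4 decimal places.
\hat\phi_{2} = 0.3090

The Yule-Walker equations for an AR(p) process read, in matrix form,
  Gamma_p phi = r_p,   with   (Gamma_p)_{ij} = gamma(|i - j|),
                       (r_p)_i = gamma(i),   i,j = 1..p.
Substitute the sample gammas (Toeplitz matrix and right-hand side of size 2):
  Gamma_p = [[3.3386, -0.2706], [-0.2706, 3.3386]]
  r_p     = [-0.2706, 1.0468]
Written out:
  3.3386 phi_1 - 0.2706 phi_2 = -0.2706
  -0.2706 phi_1 + 3.3386 phi_2 = 1.0468
Solve by Cramer's rule:
  det = gamma(0)^2 - gamma(1)^2 = (3.3386)^2 - (-0.2706)^2 = 11.14624996 - 0.07322436 = 11.0730256
  phi_hat_1 = [gamma(1) gamma(0) - gamma(1) gamma(2)] / det = [(-0.2706)(3.3386) - (-0.2706)(1.0468)] / 11.0730256 = -0.62016108 / 11.0730256 = -0.056
  phi_hat_2 = [gamma(0) gamma(2) - gamma(1)^2] / det = [(3.3386)(1.0468) - (-0.2706)^2] / 11.0730256 = 3.42162212 / 11.0730256 = 0.309
So phi_hat = [-0.0560, 0.3090].
Therefore phi_hat_2 = 0.3090.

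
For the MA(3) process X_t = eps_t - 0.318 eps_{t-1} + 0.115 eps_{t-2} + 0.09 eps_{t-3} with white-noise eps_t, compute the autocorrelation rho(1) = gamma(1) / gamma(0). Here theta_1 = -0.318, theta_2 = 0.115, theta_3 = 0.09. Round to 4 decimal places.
\rho(1) = -0.3067

For an MA(q) process with theta_0 = 1, the autocovariance is
  gamma(k) = sigma^2 * sum_{i=0..q-k} theta_i * theta_{i+k},
and rho(k) = gamma(k) / gamma(0). Sigma^2 cancels.
  numerator   = (1)*(-0.318) + (-0.318)*(0.115) + (0.115)*(0.09) = -0.34422.
  denominator = (1)^2 + (-0.318)^2 + (0.115)^2 + (0.09)^2 = 1.122449.
  rho(1) = -0.34422 / 1.122449 = -0.3067.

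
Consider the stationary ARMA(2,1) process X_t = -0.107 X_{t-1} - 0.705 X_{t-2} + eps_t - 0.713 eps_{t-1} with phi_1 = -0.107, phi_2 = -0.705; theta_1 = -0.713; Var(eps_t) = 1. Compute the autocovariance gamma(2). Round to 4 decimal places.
\gamma(2) = -2.1824

Multiply the model equation by X_{t-k} and take expectations. With theta_0 = psi_0 = 1 and psi_j the MA(infinity) weights, this gives
  gamma(k) - sum_i phi_i gamma(k-i) = c_k,
  c_k = sigma^2 * sum_{j=k..q} theta_j psi_{j-k}   (c_k = 0 for k > q),
using gamma(-m) = gamma(m).
psi-weights needed (psi_j = theta_j + sum_i phi_i psi_{j-i}):
  psi_1 = theta_1 + phi_1 = -0.713 + (-0.107) = -0.82
Right-hand sides:
  c_0 = sigma^2 (1 + theta_1 psi_1) = 1 * (1 + (-0.713)(-0.82)) = 1 * 1.58466 = 1.58466
  c_1 = sigma^2 theta_1 = 1 * (-0.713) = -0.713
  c_2 = 0
Equations for k = 0, 1, 2 (AR order 2, c_2 = 0):
  (E0) gamma(0) = phi_1 gamma(1) + phi_2 gamma(2) + c_0
  (E1) gamma(1) = phi_1 gamma(0) + phi_2 gamma(1) + c_1
  (E2) gamma(2) = phi_1 gamma(1) + phi_2 gamma(0)
From (E1): gamma(1) = A gamma(0) + B with
  A = phi_1 / (1 - phi_2) = -0.107 / 1.705 = -0.062757,   B = c_1 / (1 - phi_2) = -0.713 / 1.705 = -0.418182.
Insert (E2) into (E0): gamma(0) (1 - phi_2^2) = phi_1 (1 + phi_2) gamma(1) + c_0.
  phi_1 (1 + phi_2) = (-0.107)(0.295) = -0.031565,   1 - phi_2^2 = 0.502975.
Replace gamma(1) by A gamma(0) + B and collect gamma(0):
  gamma(0) [0.502975 - (-0.031565)(-0.062757)] = (-0.031565)(-0.418182) + 1.58466
  gamma(0) * 0.500994 = 1.59786
  gamma(0) = 1.59786 / 0.500994 = 3.189379.
  gamma(1) = A gamma(0) + B = (-0.062757)(3.189379) + (-0.418182) = -0.618336.
  gamma(2) = phi_1 gamma(1) + phi_2 gamma(0) = (-0.107)(-0.618336) + (-0.705)(3.189379) = -2.18235.
Therefore gamma(2) = -2.1824 (to 4 decimal places).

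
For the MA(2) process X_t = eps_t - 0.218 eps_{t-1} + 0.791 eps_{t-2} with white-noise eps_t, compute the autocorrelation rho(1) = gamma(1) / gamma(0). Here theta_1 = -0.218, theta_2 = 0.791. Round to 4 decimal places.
\rho(1) = -0.2333

For an MA(q) process with theta_0 = 1, the autocovariance is
  gamma(k) = sigma^2 * sum_{i=0..q-k} theta_i * theta_{i+k},
and rho(k) = gamma(k) / gamma(0). Sigma^2 cancels.
  numerator   = (1)*(-0.218) + (-0.218)*(0.791) = -0.390438.
  denominator = (1)^2 + (-0.218)^2 + (0.791)^2 = 1.673205.
  rho(1) = -0.390438 / 1.673205 = -0.2333.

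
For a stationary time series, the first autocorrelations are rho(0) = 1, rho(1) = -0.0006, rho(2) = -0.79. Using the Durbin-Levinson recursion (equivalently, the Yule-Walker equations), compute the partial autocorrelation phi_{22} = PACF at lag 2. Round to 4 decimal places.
\phi_{22} = -0.7900

The PACF at lag k is phi_{kk}, the last component of the solution
to the Yule-Walker system G_k phi = r_k where
  (G_k)_{ij} = rho(|i - j|), (r_k)_i = rho(i), i,j = 1..k.
Equivalently, Durbin-Levinson gives phi_{kk} iteratively:
  phi_{11} = rho(1)
  phi_{kk} = [rho(k) - sum_{j=1..k-1} phi_{k-1,j} rho(k-j)]
            / [1 - sum_{j=1..k-1} phi_{k-1,j} rho(j)],
  phi_{k,j} = phi_{k-1,j} - phi_{kk} phi_{k-1,k-j},  j = 1..k-1.
Step k = 1:
  phi_11 = rho(1) = -0.0006.
Step k = 2:
  phi_22 = [rho(2) - phi_11 rho(1)] / [1 - phi_11 rho(1)] = [-0.79 - (-0.0006)(-0.0006)] / [1 - (-0.0006)(-0.0006)]
         = -0.79000036 / 0.99999964 = -0.79.
Therefore phi_{22} = -0.7900.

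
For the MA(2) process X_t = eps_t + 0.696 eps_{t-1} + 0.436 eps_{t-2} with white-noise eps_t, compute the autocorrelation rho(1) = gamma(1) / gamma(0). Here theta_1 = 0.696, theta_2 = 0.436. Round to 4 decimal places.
\rho(1) = 0.5969

For an MA(q) process with theta_0 = 1, the autocovariance is
  gamma(k) = sigma^2 * sum_{i=0..q-k} theta_i * theta_{i+k},
and rho(k) = gamma(k) / gamma(0). Sigma^2 cancels.
  numerator   = (1)*(0.696) + (0.696)*(0.436) = 0.999456.
  denominator = (1)^2 + (0.696)^2 + (0.436)^2 = 1.674512.
  rho(1) = 0.999456 / 1.674512 = 0.5969.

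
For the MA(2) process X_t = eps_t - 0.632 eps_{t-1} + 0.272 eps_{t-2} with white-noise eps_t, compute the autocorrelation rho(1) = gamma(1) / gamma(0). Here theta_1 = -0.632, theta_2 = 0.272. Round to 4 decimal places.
\rho(1) = -0.5456

For an MA(q) process with theta_0 = 1, the autocovariance is
  gamma(k) = sigma^2 * sum_{i=0..q-k} theta_i * theta_{i+k},
and rho(k) = gamma(k) / gamma(0). Sigma^2 cancels.
  numerator   = (1)*(-0.632) + (-0.632)*(0.272) = -0.803904.
  denominator = (1)^2 + (-0.632)^2 + (0.272)^2 = 1.473408.
  rho(1) = -0.803904 / 1.473408 = -0.5456.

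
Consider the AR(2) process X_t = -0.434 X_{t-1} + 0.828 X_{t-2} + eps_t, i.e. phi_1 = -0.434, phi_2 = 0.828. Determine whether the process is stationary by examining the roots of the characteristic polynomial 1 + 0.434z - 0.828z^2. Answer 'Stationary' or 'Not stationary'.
\text{Not stationary}

The AR(p) characteristic polynomial is P(z) = 1 + 0.434z - 0.828z^2.
Stationarity requires all roots to lie outside the unit circle, i.e. |z| > 1 for every root.
Set 1 + (0.434) z + (-0.828) z^2 = 0, i.e. a z^2 + b z + c = 0 with a = -0.828, b = 0.434, c = 1.
Discriminant D = b^2 - 4ac = (0.434)^2 - 4*(-0.828)*1 = 0.188356 - (-3.312) = 3.500356.
D >= 0, so the roots are real: z = (-b +/- sqrt(D)) / (2a) = (-0.434 +/- 1.870924) / (-1.656).
  z_1 = (-0.434 + 1.870924) / (-1.656) = -0.8677,   |z_1| = 0.8677.
  z_2 = (-0.434 - 1.870924) / (-1.656) = 1.3919,   |z_2| = 1.3919.
Moduli of all roots: 0.8677, 1.3919.
All moduli strictly greater than 1? No.
Verdict: Not stationary.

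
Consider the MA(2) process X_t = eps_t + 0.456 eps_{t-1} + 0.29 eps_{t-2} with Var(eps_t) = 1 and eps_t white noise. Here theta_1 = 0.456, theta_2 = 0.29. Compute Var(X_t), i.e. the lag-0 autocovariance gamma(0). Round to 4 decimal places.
\gamma(0) = 1.2920

For an MA(q) process X_t = eps_t + sum_i theta_i eps_{t-i} with
Var(eps_t) = sigma^2, the variance is
  gamma(0) = sigma^2 * (1 + sum_i theta_i^2).
  sum_i theta_i^2 = (0.456)^2 + (0.29)^2 = 0.207936 + 0.0841 = 0.292036.
  gamma(0) = 1 * (1 + 0.292036) = 1 * 1.292036 = 1.292036, which rounds to 1.2920.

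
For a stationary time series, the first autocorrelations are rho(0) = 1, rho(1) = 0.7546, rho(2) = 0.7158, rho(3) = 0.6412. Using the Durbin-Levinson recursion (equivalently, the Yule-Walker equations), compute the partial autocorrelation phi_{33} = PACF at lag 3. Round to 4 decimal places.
\phi_{33} = 0.0739

The PACF at lag k is phi_{kk}, the last component of the solution
to the Yule-Walker system G_k phi = r_k where
  (G_k)_{ij} = rho(|i - j|), (r_k)_i = rho(i), i,j = 1..k.
Equivalently, Durbin-Levinson gives phi_{kk} iteratively:
  phi_{11} = rho(1)
  phi_{kk} = [rho(k) - sum_{j=1..k-1} phi_{k-1,j} rho(k-j)]
            / [1 - sum_{j=1..k-1} phi_{k-1,j} rho(j)],
  phi_{k,j} = phi_{k-1,j} - phi_{kk} phi_{k-1,k-j},  j = 1..k-1.
Step k = 1:
  phi_11 = rho(1) = 0.7546.
Step k = 2:
  phi_22 = [rho(2) - phi_11 rho(1)] / [1 - phi_11 rho(1)] = [0.7158 - (0.7546)(0.7546)] / [1 - (0.7546)(0.7546)]
         = 0.14637884 / 0.43057884 = 0.339958.
  Update: phi_21 = phi_11 - phi_22 phi_11 = 0.7546 - (0.339958)(0.7546) = 0.498067.
Step k = 3:
  phi_33 = [rho(3) - phi_21 rho(2) - phi_22 rho(1)] / [1 - phi_21 rho(1) - phi_22 rho(2)]
    numerator   = 0.6412 - (0.498067)(0.7158) - (0.339958)(0.7546) = 0.02815078
    denominator = 1 - (0.498067)(0.7546) - (0.339958)(0.7158) = 0.38081614
  phi_33 = 0.02815078 / 0.38081614 = 0.0739.
Therefore phi_{33} = 0.0739.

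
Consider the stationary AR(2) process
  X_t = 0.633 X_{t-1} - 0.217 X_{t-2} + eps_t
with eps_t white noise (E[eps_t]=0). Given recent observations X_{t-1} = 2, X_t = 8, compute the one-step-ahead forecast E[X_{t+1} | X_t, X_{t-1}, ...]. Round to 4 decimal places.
E[X_{t+1} \mid \mathcal F_t] = 4.6300

For an AR(p) model X_t = c + sum_i phi_i X_{t-i} + eps_t, the
one-step-ahead conditional mean is
  E[X_{t+1} | X_t, ...] = c + sum_i phi_i X_{t+1-i}.
Substitute known values:
  E[X_{t+1} | ...] = (0.633) * (8) + (-0.217) * (2)
                   = 4.6300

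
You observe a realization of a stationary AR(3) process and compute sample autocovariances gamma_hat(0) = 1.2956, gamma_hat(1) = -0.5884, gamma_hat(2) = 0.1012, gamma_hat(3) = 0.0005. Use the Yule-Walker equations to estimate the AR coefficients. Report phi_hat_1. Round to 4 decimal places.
\hat\phi_{1} = -0.5341

The Yule-Walker equations for an AR(p) process read, in matrix form,
  Gamma_p phi = r_p,   with   (Gamma_p)_{ij} = gamma(|i - j|),
                       (r_p)_i = gamma(i),   i,j = 1..p.
Substitute the sample gammas (Toeplitz matrix and right-hand side of size 3):
  Gamma_p = [[1.2956, -0.5884, 0.1012], [-0.5884, 1.2956, -0.5884], [0.1012, -0.5884, 1.2956]]
  r_p     = [-0.5884, 0.1012, 0.0005]
Written out (R1..R3):
  (R1) 1.2956 phi_1 - 0.5884 phi_2 + 0.1012 phi_3 = -0.5884
  (R2) -0.5884 phi_1 + 1.2956 phi_2 - 0.5884 phi_3 = 0.1012
  (R3) 0.1012 phi_1 - 0.5884 phi_2 + 1.2956 phi_3 = 0.0005
Gaussian elimination:
  R2 <- R2 - (-0.5884/1.2956) R1 = R2 - (-0.454153) R1:  1.028377 phi_2 - 0.54244 phi_3 = -0.166023
  R3 <- R3 - (0.1012/1.2956) R1 = R3 - (0.078111) R1:  -0.54244 phi_2 + 1.287695 phi_3 = 0.04646
  R3 <- R3 - (-0.54244/1.028377) R2 = R3 - (-0.527472) R2:  1.001573 phi_3 = -0.041112
Back-substitution:
  phi_hat_3 = -0.041112 / 1.001573 = -0.041048
  phi_hat_2 = (-0.166023 - (-0.54244)(-0.041048)) / 1.028377 = -0.183094
  phi_hat_1 = (-0.5884 - (-0.5884)(-0.183094) - (0.1012)(-0.041048)) / 1.2956 = -0.534099
So phi_hat = [-0.5341, -0.1831, -0.0410].
Therefore phi_hat_1 = -0.5341.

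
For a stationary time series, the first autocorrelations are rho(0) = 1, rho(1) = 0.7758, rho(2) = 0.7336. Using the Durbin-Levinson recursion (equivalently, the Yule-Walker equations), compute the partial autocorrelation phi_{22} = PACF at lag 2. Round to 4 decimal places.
\phi_{22} = 0.3309

The PACF at lag k is phi_{kk}, the last component of the solution
to the Yule-Walker system G_k phi = r_k where
  (G_k)_{ij} = rho(|i - j|), (r_k)_i = rho(i), i,j = 1..k.
Equivalently, Durbin-Levinson gives phi_{kk} iteratively:
  phi_{11} = rho(1)
  phi_{kk} = [rho(k) - sum_{j=1..k-1} phi_{k-1,j} rho(k-j)]
            / [1 - sum_{j=1..k-1} phi_{k-1,j} rho(j)],
  phi_{k,j} = phi_{k-1,j} - phi_{kk} phi_{k-1,k-j},  j = 1..k-1.
Step k = 1:
  phi_11 = rho(1) = 0.7758.
Step k = 2:
  phi_22 = [rho(2) - phi_11 rho(1)] / [1 - phi_11 rho(1)] = [0.7336 - (0.7758)(0.7758)] / [1 - (0.7758)(0.7758)]
         = 0.13173436 / 0.39813436 = 0.3309.
Therefore phi_{22} = 0.3309.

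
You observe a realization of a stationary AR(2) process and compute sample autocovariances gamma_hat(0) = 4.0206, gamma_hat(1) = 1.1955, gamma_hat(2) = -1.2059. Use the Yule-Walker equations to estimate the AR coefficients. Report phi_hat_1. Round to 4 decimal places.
\hat\phi_{1} = 0.4240

The Yule-Walker equations for an AR(p) process read, in matrix form,
  Gamma_p phi = r_p,   with   (Gamma_p)_{ij} = gamma(|i - j|),
                       (r_p)_i = gamma(i),   i,j = 1..p.
Substitute the sample gammas (Toeplitz matrix and right-hand side of size 2):
  Gamma_p = [[4.0206, 1.1955], [1.1955, 4.0206]]
  r_p     = [1.1955, -1.2059]
Written out:
  4.0206 phi_1 + 1.1955 phi_2 = 1.1955
  1.1955 phi_1 + 4.0206 phi_2 = -1.2059
Solve by Cramer's rule:
  det = gamma(0)^2 - gamma(1)^2 = (4.0206)^2 - (1.1955)^2 = 16.16522436 - 1.42922025 = 14.73600411
  phi_hat_1 = [gamma(1) gamma(0) - gamma(1) gamma(2)] / det = [(1.1955)(4.0206) - (1.1955)(-1.2059)] / 14.73600411 = 6.24828075 / 14.73600411 = 0.424
  phi_hat_2 = [gamma(0) gamma(2) - gamma(1)^2] / det = [(4.0206)(-1.2059) - (1.1955)^2] / 14.73600411 = -6.27766179 / 14.73600411 = -0.426
So phi_hat = [0.4240, -0.4260].
Therefore phi_hat_1 = 0.4240.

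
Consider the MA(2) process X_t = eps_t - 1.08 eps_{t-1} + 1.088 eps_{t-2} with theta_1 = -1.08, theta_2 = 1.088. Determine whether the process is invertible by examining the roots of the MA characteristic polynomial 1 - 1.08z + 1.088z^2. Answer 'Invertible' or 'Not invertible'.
\text{Not invertible}

The MA(q) characteristic polynomial is P(z) = 1 - 1.08z + 1.088z^2.
Invertibility requires all roots to lie outside the unit circle, i.e. |z| > 1 for every root.
Set 1 + (-1.08) z + (1.088) z^2 = 0, i.e. a z^2 + b z + c = 0 with a = 1.088, b = -1.08, c = 1.
Discriminant D = b^2 - 4ac = (-1.08)^2 - 4*(1.088)*1 = 1.1664 - (4.352) = -3.1856.
D < 0, so the roots are the complex-conjugate pair z = (-b +/- i sqrt(-D)) / (2a) = 0.4963 +/- 0.8202i.
For a conjugate pair |z|^2 = z * conj(z) = (product of roots) = c/a = 1/(1.088) = 0.919118, so |z| = sqrt(0.919118) = 0.9587 for both roots.
Moduli of all roots: 0.9587, 0.9587.
All moduli strictly greater than 1? No.
Verdict: Not invertible.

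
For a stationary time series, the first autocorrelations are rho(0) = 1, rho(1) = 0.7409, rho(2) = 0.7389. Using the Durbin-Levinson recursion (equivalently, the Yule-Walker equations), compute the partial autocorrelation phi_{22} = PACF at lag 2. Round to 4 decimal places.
\phi_{22} = 0.4212

The PACF at lag k is phi_{kk}, the last component of the solution
to the Yule-Walker system G_k phi = r_k where
  (G_k)_{ij} = rho(|i - j|), (r_k)_i = rho(i), i,j = 1..k.
Equivalently, Durbin-Levinson gives phi_{kk} iteratively:
  phi_{11} = rho(1)
  phi_{kk} = [rho(k) - sum_{j=1..k-1} phi_{k-1,j} rho(k-j)]
            / [1 - sum_{j=1..k-1} phi_{k-1,j} rho(j)],
  phi_{k,j} = phi_{k-1,j} - phi_{kk} phi_{k-1,k-j},  j = 1..k-1.
Step k = 1:
  phi_11 = rho(1) = 0.7409.
Step k = 2:
  phi_22 = [rho(2) - phi_11 rho(1)] / [1 - phi_11 rho(1)] = [0.7389 - (0.7409)(0.7409)] / [1 - (0.7409)(0.7409)]
         = 0.18996719 / 0.45106719 = 0.4212.
Therefore phi_{22} = 0.4212.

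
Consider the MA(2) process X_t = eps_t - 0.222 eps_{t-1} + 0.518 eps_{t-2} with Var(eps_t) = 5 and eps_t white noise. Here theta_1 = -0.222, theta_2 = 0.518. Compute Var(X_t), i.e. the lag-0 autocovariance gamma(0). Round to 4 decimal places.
\gamma(0) = 6.5880

For an MA(q) process X_t = eps_t + sum_i theta_i eps_{t-i} with
Var(eps_t) = sigma^2, the variance is
  gamma(0) = sigma^2 * (1 + sum_i theta_i^2).
  sum_i theta_i^2 = (-0.222)^2 + (0.518)^2 = 0.049284 + 0.268324 = 0.317608.
  gamma(0) = 5 * (1 + 0.317608) = 5 * 1.317608 = 6.58804, which rounds to 6.5880.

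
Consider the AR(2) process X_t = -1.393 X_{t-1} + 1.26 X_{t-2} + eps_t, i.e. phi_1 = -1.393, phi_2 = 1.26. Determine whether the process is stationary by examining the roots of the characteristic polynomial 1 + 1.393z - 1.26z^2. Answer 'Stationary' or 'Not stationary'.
\text{Not stationary}

The AR(p) characteristic polynomial is P(z) = 1 + 1.393z - 1.26z^2.
Stationarity requires all roots to lie outside the unit circle, i.e. |z| > 1 for every root.
Set 1 + (1.393) z + (-1.26) z^2 = 0, i.e. a z^2 + b z + c = 0 with a = -1.26, b = 1.393, c = 1.
Discriminant D = b^2 - 4ac = (1.393)^2 - 4*(-1.26)*1 = 1.940449 - (-5.04) = 6.980449.
D >= 0, so the roots are real: z = (-b +/- sqrt(D)) / (2a) = (-1.393 +/- 2.642054) / (-2.52).
  z_1 = (-1.393 + 2.642054) / (-2.52) = -0.4957,   |z_1| = 0.4957.
  z_2 = (-1.393 - 2.642054) / (-2.52) = 1.6012,   |z_2| = 1.6012.
Moduli of all roots: 0.4957, 1.6012.
All moduli strictly greater than 1? No.
Verdict: Not stationary.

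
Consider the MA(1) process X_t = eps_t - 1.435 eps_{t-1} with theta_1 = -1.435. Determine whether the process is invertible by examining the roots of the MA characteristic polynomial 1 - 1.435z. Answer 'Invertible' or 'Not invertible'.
\text{Not invertible}

The MA(q) characteristic polynomial is P(z) = 1 - 1.435z.
Invertibility requires all roots to lie outside the unit circle, i.e. |z| > 1 for every root.
This is linear in z: 1 + (-1.435) z = 0  =>  z = -1/(-1.435) = 0.696864,  |z| = 0.696864.
Moduli of all roots: 0.6969.
All moduli strictly greater than 1? No.
Verdict: Not invertible.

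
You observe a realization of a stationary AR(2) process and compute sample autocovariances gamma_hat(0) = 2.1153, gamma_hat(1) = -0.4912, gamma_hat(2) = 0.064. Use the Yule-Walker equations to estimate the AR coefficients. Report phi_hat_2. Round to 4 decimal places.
\hat\phi_{2} = -0.0250

The Yule-Walker equations for an AR(p) process read, in matrix form,
  Gamma_p phi = r_p,   with   (Gamma_p)_{ij} = gamma(|i - j|),
                       (r_p)_i = gamma(i),   i,j = 1..p.
Substitute the sample gammas (Toeplitz matrix and right-hand side of size 2):
  Gamma_p = [[2.1153, -0.4912], [-0.4912, 2.1153]]
  r_p     = [-0.4912, 0.064]
Written out:
  2.1153 phi_1 - 0.4912 phi_2 = -0.4912
  -0.4912 phi_1 + 2.1153 phi_2 = 0.064
Solve by Cramer's rule:
  det = gamma(0)^2 - gamma(1)^2 = (2.1153)^2 - (-0.4912)^2 = 4.47449409 - 0.24127744 = 4.23321665
  phi_hat_1 = [gamma(1) gamma(0) - gamma(1) gamma(2)] / det = [(-0.4912)(2.1153) - (-0.4912)(0.064)] / 4.23321665 = -1.00759856 / 4.23321665 = -0.238
  phi_hat_2 = [gamma(0) gamma(2) - gamma(1)^2] / det = [(2.1153)(0.064) - (-0.4912)^2] / 4.23321665 = -0.10589824 / 4.23321665 = -0.025
So phi_hat = [-0.2380, -0.0250].
Therefore phi_hat_2 = -0.0250.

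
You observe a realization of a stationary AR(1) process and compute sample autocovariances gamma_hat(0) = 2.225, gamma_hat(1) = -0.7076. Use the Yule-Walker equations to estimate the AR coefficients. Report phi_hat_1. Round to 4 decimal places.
\hat\phi_{1} = -0.3180

The Yule-Walker equations for an AR(p) process read, in matrix form,
  Gamma_p phi = r_p,   with   (Gamma_p)_{ij} = gamma(|i - j|),
                       (r_p)_i = gamma(i),   i,j = 1..p.
Substitute the sample gammas (Toeplitz matrix and right-hand side of size 1):
  Gamma_p = [[2.225]]
  r_p     = [-0.7076]
With p = 1 this is the single equation gamma(0) phi_1 = gamma(1):
  phi_hat_1 = gamma(1) / gamma(0) = -0.7076 / 2.225 = -0.3180.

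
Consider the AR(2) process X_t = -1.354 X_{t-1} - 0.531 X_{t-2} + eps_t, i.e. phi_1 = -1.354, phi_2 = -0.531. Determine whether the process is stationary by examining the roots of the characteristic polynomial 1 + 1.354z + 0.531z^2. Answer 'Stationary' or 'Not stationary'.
\text{Stationary}

The AR(p) characteristic polynomial is P(z) = 1 + 1.354z + 0.531z^2.
Stationarity requires all roots to lie outside the unit circle, i.e. |z| > 1 for every root.
Set 1 + (1.354) z + (0.531) z^2 = 0, i.e. a z^2 + b z + c = 0 with a = 0.531, b = 1.354, c = 1.
Discriminant D = b^2 - 4ac = (1.354)^2 - 4*(0.531)*1 = 1.833316 - (2.124) = -0.290684.
D < 0, so the roots are the complex-conjugate pair z = (-b +/- i sqrt(-D)) / (2a) = -1.275 +/- 0.5077i.
For a conjugate pair |z|^2 = z * conj(z) = (product of roots) = c/a = 1/(0.531) = 1.883239, so |z| = sqrt(1.883239) = 1.3723 for both roots.
Moduli of all roots: 1.3723, 1.3723.
All moduli strictly greater than 1? Yes.
Verdict: Stationary.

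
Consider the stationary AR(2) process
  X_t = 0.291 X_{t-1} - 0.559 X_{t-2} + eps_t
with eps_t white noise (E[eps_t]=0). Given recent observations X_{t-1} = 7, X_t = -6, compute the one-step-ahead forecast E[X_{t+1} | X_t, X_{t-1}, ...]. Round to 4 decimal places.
E[X_{t+1} \mid \mathcal F_t] = -5.6590

For an AR(p) model X_t = c + sum_i phi_i X_{t-i} + eps_t, the
one-step-ahead conditional mean is
  E[X_{t+1} | X_t, ...] = c + sum_i phi_i X_{t+1-i}.
Substitute known values:
  E[X_{t+1} | ...] = (0.291) * (-6) + (-0.559) * (7)
                   = -5.6590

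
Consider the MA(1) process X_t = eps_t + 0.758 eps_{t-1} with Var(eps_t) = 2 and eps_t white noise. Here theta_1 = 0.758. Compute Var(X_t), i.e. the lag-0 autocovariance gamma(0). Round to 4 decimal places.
\gamma(0) = 3.1491

For an MA(q) process X_t = eps_t + sum_i theta_i eps_{t-i} with
Var(eps_t) = sigma^2, the variance is
  gamma(0) = sigma^2 * (1 + sum_i theta_i^2).
  sum_i theta_i^2 = (0.758)^2 = 0.574564.
  gamma(0) = 2 * (1 + 0.574564) = 2 * 1.574564 = 3.149128, which rounds to 3.1491.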